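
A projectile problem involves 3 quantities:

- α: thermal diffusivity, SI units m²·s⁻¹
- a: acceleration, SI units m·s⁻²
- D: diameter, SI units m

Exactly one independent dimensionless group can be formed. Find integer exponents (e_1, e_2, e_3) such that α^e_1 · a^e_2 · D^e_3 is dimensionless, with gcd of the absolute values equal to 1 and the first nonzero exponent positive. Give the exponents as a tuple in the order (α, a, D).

L: e_1·(2) + e_2·(1) + e_3·(1) = 0
T: e_1·(-1) + e_2·(-2) + e_3·(0) = 0
Solving this homogeneous linear system for the smallest-integer solution (first nonzero entry positive) gives (2, -1, -3).

(2, -1, -3)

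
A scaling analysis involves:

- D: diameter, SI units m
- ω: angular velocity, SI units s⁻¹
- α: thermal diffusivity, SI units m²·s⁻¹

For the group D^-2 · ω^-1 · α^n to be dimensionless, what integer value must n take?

1

Balance the L exponent: (2)·n from α, plus −2·(1) − (0) = -2 from the rest, must sum to zero.
2n − 2 = 0, so n = 1.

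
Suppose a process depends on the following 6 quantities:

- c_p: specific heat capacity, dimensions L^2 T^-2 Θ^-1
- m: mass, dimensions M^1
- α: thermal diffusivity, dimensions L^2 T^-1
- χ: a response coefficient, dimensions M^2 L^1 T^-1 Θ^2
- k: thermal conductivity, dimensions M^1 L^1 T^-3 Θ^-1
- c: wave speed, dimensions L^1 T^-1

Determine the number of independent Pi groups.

2

There are 6 variables and 4 base dimensions (M, L, T, Θ).
The dimension matrix has rank 4.
Independent dimensionless groups: 6 − 4 = 2.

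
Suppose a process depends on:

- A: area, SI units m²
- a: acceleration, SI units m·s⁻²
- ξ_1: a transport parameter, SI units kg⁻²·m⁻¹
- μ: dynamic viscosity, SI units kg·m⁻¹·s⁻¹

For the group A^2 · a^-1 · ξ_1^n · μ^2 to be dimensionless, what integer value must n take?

Balance the M exponent: (-2)·n from ξ_1, plus 2·(0) − (0) + 2·(1) = 2 from the rest, must sum to zero.
-2n + 2 = 0, so n = 1.

1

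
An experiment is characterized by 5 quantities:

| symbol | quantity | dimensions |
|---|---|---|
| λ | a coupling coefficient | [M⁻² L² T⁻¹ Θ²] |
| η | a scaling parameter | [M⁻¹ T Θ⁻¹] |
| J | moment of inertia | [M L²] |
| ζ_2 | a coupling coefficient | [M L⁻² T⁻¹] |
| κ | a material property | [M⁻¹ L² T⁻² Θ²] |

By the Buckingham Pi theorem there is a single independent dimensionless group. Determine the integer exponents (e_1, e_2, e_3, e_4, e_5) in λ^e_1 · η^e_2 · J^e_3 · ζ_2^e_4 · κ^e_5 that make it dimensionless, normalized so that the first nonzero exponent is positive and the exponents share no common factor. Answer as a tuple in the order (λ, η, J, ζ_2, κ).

(4, 2, 3, 4, -3)

M: e_1·(-2) + e_2·(-1) + e_3·(1) + e_4·(1) + e_5·(-1) = 0
L: e_1·(2) + e_2·(0) + e_3·(2) + e_4·(-2) + e_5·(2) = 0
T: e_1·(-1) + e_2·(1) + e_3·(0) + e_4·(-1) + e_5·(-2) = 0
Θ: e_1·(2) + e_2·(-1) + e_3·(0) + e_4·(0) + e_5·(2) = 0
Solving this homogeneous linear system for the smallest-integer solution (first nonzero entry positive) gives (4, 2, 3, 4, -3).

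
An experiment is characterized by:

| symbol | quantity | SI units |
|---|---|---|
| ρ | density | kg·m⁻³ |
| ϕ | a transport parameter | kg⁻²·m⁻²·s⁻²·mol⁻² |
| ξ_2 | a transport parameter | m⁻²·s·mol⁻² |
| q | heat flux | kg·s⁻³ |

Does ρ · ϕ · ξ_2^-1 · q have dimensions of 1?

no

Sum the exponent of each base dimension across the product:
  M: [ρ]_M + [ϕ]_M − [ξ_2]_M + [q]_M = (1) + (-2) − (0) + (1) = 0
  L: [ρ]_L + [ϕ]_L − [ξ_2]_L + [q]_L = (-3) + (-2) − (-2) + (0) = -3
  T: [ρ]_T + [ϕ]_T − [ξ_2]_T + [q]_T = (0) + (-2) − (1) + (-3) = -6
  N: [ρ]_N + [ϕ]_N − [ξ_2]_N + [q]_N = (0) + (-2) − (-2) + (0) = 0
Net dimensions [L⁻³ T⁻⁶] ≠ [1] — not dimensionless.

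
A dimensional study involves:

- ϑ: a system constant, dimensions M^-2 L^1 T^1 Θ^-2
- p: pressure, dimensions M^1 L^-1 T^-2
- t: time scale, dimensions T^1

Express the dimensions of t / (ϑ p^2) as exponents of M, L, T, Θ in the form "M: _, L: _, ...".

Collect each base-dimension exponent across the product:
  M: −(-2) − 2·(1) + (0) = 0
  L: −(1) − 2·(-1) + (0) = 1
  T: −(1) − 2·(-2) + (1) = 4
  Θ: −(-2) − 2·(0) + (0) = 2
So the dimensions are [L T⁴ Θ²].

M: 0, L: 1, T: 4, Θ: 2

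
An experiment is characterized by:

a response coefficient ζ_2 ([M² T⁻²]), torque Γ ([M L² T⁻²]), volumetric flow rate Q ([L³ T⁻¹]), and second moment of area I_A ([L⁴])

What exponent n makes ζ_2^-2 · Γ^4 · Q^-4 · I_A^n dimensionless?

1

Balance the L exponent: (4)·n from I_A, plus −2·(0) + 4·(2) − 4·(3) = -4 from the rest, must sum to zero.
4n − 4 = 0, so n = 1.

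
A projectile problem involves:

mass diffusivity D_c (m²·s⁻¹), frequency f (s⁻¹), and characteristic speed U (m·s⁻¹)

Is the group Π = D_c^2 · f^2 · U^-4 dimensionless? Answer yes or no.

Sum the exponent of each base dimension across the product:
  M: 2·[D_c]_M + 2·[f]_M − 4·[U]_M = 2·(0) + 2·(0) − 4·(0) = 0
  L: 2·[D_c]_L + 2·[f]_L − 4·[U]_L = 2·(2) + 2·(0) − 4·(1) = 0
  T: 2·[D_c]_T + 2·[f]_T − 4·[U]_T = 2·(-1) + 2·(-1) − 4·(-1) = 0
All base exponents vanish — dimensionless.

yes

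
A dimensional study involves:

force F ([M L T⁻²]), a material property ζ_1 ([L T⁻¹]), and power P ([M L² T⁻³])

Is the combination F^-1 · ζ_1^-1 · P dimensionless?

yes

Sum the exponent of each base dimension across the product:
  M: −[F]_M − [ζ_1]_M + [P]_M = −(1) − (0) + (1) = 0
  L: −[F]_L − [ζ_1]_L + [P]_L = −(1) − (1) + (2) = 0
  T: −[F]_T − [ζ_1]_T + [P]_T = −(-2) − (-1) + (-3) = 0
All base exponents vanish — dimensionless.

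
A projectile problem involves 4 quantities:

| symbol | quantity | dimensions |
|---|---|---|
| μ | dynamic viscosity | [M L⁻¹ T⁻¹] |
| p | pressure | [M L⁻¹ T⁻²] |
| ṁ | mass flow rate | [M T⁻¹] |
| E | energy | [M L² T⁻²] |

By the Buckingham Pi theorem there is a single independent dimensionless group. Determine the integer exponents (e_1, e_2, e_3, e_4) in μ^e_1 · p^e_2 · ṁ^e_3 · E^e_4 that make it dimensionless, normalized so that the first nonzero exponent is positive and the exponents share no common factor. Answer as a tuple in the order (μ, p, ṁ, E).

(3, -1, -3, 1)

M: e_1·(1) + e_2·(1) + e_3·(1) + e_4·(1) = 0
L: e_1·(-1) + e_2·(-1) + e_3·(0) + e_4·(2) = 0
T: e_1·(-1) + e_2·(-2) + e_3·(-1) + e_4·(-2) = 0
Solving this homogeneous linear system for the smallest-integer solution (first nonzero entry positive) gives (3, -1, -3, 1).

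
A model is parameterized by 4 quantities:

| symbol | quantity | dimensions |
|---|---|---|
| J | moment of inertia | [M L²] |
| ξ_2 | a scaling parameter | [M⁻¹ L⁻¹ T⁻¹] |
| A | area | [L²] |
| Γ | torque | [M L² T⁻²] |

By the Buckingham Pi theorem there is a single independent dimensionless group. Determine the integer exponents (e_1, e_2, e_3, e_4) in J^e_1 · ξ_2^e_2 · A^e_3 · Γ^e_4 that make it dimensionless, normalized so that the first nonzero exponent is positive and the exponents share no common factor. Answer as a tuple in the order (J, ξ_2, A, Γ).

M: e_1·(1) + e_2·(-1) + e_3·(0) + e_4·(1) = 0
L: e_1·(2) + e_2·(-1) + e_3·(2) + e_4·(2) = 0
T: e_1·(0) + e_2·(-1) + e_3·(0) + e_4·(-2) = 0
Solving this homogeneous linear system for the smallest-integer solution (first nonzero entry positive) gives (3, 2, -1, -1).

(3, 2, -1, -1)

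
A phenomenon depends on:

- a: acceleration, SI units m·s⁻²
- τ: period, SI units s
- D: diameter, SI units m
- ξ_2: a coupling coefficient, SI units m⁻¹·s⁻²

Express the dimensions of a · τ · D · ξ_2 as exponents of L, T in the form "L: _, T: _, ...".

Collect each base-dimension exponent across the product:
  L: (1) + (0) + (1) + (-1) = 1
  T: (-2) + (1) + (0) + (-2) = -3
So the dimensions are [L T⁻³].

L: 1, T: -3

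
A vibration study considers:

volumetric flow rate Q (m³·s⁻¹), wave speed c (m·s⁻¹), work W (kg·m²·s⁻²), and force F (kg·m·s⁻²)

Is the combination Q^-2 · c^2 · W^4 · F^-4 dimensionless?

yes

Sum the exponent of each base dimension across the product:
  M: −2·[Q]_M + 2·[c]_M + 4·[W]_M − 4·[F]_M = −2·(0) + 2·(0) + 4·(1) − 4·(1) = 0
  L: −2·[Q]_L + 2·[c]_L + 4·[W]_L − 4·[F]_L = −2·(3) + 2·(1) + 4·(2) − 4·(1) = 0
  T: −2·[Q]_T + 2·[c]_T + 4·[W]_T − 4·[F]_T = −2·(-1) + 2·(-1) + 4·(-2) − 4·(-2) = 0
All base exponents vanish — dimensionless.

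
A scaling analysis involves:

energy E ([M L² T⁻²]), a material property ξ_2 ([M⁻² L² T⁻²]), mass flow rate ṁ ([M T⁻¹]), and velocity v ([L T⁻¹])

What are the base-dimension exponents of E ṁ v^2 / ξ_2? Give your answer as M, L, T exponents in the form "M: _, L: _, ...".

M: 4, L: 2, T: -3

Collect each base-dimension exponent across the product:
  M: (1) − (-2) + (1) + 2·(0) = 4
  L: (2) − (2) + (0) + 2·(1) = 2
  T: (-2) − (-2) + (-1) + 2·(-1) = -3
So the dimensions are [M⁴ L² T⁻³].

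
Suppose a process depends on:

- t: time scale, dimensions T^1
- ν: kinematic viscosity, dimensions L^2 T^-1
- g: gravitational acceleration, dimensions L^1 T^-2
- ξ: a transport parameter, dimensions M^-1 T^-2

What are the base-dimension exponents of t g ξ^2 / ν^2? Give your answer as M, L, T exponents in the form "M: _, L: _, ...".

M: -2, L: -3, T: -3

Collect each base-dimension exponent across the product:
  M: (0) − 2·(0) + (0) + 2·(-1) = -2
  L: (0) − 2·(2) + (1) + 2·(0) = -3
  T: (1) − 2·(-1) + (-2) + 2·(-2) = -3
So the dimensions are [M⁻² L⁻³ T⁻³].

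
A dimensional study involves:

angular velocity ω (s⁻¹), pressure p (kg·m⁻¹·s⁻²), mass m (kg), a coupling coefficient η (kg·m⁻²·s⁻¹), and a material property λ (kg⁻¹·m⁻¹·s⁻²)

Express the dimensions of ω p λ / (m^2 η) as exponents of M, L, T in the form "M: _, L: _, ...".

M: -3, L: 0, T: -4

Collect each base-dimension exponent across the product:
  M: (0) + (1) − 2·(1) − (1) + (-1) = -3
  L: (0) + (-1) − 2·(0) − (-2) + (-1) = 0
  T: (-1) + (-2) − 2·(0) − (-1) + (-2) = -4
So the dimensions are [M⁻³ T⁻⁴].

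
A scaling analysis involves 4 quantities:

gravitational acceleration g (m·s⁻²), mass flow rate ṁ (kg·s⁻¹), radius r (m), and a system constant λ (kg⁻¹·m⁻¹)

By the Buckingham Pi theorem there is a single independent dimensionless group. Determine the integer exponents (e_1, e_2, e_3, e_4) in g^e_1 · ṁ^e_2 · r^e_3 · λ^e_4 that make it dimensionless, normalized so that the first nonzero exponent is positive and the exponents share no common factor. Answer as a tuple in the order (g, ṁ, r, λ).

M: e_1·(0) + e_2·(1) + e_3·(0) + e_4·(-1) = 0
L: e_1·(1) + e_2·(0) + e_3·(1) + e_4·(-1) = 0
T: e_1·(-2) + e_2·(-1) + e_3·(0) + e_4·(0) = 0
Solving this homogeneous linear system for the smallest-integer solution (first nonzero entry positive) gives (1, -2, -3, -2).

(1, -2, -3, -2)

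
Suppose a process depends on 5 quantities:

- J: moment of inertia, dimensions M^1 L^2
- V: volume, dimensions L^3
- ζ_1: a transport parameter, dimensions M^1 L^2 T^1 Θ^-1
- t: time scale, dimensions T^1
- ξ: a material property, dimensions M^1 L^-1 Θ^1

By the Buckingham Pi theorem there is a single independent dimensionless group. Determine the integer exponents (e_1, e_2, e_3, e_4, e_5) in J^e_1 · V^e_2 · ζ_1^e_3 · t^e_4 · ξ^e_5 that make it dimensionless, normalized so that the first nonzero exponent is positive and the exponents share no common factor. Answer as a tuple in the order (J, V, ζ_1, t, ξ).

(2, -1, -1, 1, -1)

M: e_1·(1) + e_2·(0) + e_3·(1) + e_4·(0) + e_5·(1) = 0
L: e_1·(2) + e_2·(3) + e_3·(2) + e_4·(0) + e_5·(-1) = 0
T: e_1·(0) + e_2·(0) + e_3·(1) + e_4·(1) + e_5·(0) = 0
Θ: e_1·(0) + e_2·(0) + e_3·(-1) + e_4·(0) + e_5·(1) = 0
Solving this homogeneous linear system for the smallest-integer solution (first nonzero entry positive) gives (2, -1, -1, 1, -1).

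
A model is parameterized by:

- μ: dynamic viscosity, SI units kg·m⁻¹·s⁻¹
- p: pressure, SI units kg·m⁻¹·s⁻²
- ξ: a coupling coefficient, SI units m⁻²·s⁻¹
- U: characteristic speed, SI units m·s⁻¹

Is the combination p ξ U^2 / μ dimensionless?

Sum the exponent of each base dimension across the product:
  M: −[μ]_M + [p]_M + [ξ]_M + 2·[U]_M = −(1) + (1) + (0) + 2·(0) = 0
  L: −[μ]_L + [p]_L + [ξ]_L + 2·[U]_L = −(-1) + (-1) + (-2) + 2·(1) = 0
  T: −[μ]_T + [p]_T + [ξ]_T + 2·[U]_T = −(-1) + (-2) + (-1) + 2·(-1) = -4
Net dimensions [T⁻⁴] ≠ [1] — not dimensionless.

no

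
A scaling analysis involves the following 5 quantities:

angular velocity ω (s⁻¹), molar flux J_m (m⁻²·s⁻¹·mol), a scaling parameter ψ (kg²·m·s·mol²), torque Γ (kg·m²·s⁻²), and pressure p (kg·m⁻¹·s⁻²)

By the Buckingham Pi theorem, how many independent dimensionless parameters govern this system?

1

There are 5 variables and 4 base dimensions (M, L, T, N).
The dimension matrix has rank 4.
Independent dimensionless groups: 5 − 4 = 1.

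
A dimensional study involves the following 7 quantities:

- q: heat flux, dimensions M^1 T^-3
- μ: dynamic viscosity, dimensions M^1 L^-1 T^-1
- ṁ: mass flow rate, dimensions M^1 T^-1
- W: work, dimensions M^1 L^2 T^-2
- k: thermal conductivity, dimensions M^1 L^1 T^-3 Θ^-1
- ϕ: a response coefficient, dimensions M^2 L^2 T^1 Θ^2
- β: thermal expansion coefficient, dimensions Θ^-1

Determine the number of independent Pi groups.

There are 7 variables and 4 base dimensions (M, L, T, Θ).
The dimension matrix has rank 4.
Independent dimensionless groups: 7 − 4 = 3.

3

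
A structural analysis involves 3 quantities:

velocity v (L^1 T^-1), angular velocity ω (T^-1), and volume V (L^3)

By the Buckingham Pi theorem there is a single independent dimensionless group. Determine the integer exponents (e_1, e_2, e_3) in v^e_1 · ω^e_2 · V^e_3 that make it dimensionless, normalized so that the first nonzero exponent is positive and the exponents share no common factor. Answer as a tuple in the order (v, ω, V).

(3, -3, -1)

L: e_1·(1) + e_2·(0) + e_3·(3) = 0
T: e_1·(-1) + e_2·(-1) + e_3·(0) = 0
Solving this homogeneous linear system for the smallest-integer solution (first nonzero entry positive) gives (3, -3, -1).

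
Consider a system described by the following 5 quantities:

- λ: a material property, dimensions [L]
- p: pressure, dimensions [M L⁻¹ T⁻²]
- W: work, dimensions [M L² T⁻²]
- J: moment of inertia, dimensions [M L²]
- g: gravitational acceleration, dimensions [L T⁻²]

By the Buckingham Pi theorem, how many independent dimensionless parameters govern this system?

2

There are 5 variables and 3 base dimensions (M, L, T).
The dimension matrix has rank 3.
Independent dimensionless groups: 5 − 3 = 2.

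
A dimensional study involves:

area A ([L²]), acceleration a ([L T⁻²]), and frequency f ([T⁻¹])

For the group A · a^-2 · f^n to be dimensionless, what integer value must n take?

4

Balance the T exponent: (-1)·n from f, plus (0) − 2·(-2) = 4 from the rest, must sum to zero.
−n + 4 = 0, so n = 4.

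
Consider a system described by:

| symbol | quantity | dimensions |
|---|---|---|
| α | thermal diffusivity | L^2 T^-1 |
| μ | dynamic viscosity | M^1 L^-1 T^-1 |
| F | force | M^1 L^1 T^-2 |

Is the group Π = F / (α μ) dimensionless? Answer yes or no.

Sum the exponent of each base dimension across the product:
  M: −[α]_M − [μ]_M + [F]_M = −(0) − (1) + (1) = 0
  L: −[α]_L − [μ]_L + [F]_L = −(2) − (-1) + (1) = 0
  T: −[α]_T − [μ]_T + [F]_T = −(-1) − (-1) + (-2) = 0
All base exponents vanish — dimensionless.

yes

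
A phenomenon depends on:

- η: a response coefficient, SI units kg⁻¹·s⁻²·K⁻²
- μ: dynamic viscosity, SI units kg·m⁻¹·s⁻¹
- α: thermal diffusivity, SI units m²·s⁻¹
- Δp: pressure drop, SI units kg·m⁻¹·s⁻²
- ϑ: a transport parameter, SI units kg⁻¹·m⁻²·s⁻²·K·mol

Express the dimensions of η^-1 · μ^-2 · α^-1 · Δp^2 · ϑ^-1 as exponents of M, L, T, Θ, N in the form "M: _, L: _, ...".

Collect each base-dimension exponent across the product:
  M: −(-1) − 2·(1) − (0) + 2·(1) − (-1) = 2
  L: −(0) − 2·(-1) − (2) + 2·(-1) − (-2) = 0
  T: −(-2) − 2·(-1) − (-1) + 2·(-2) − (-2) = 3
  Θ: −(-2) − 2·(0) − (0) + 2·(0) − (1) = 1
  N: −(0) − 2·(0) − (0) + 2·(0) − (1) = -1
So the dimensions are [M² T³ Θ N⁻¹].

M: 2, L: 0, T: 3, Θ: 1, N: -1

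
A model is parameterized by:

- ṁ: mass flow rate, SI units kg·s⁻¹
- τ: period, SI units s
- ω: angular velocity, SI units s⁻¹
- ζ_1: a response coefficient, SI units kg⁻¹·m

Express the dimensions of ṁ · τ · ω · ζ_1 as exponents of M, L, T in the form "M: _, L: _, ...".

Collect each base-dimension exponent across the product:
  M: (1) + (0) + (0) + (-1) = 0
  L: (0) + (0) + (0) + (1) = 1
  T: (-1) + (1) + (-1) + (0) = -1
So the dimensions are [L T⁻¹].

M: 0, L: 1, T: -1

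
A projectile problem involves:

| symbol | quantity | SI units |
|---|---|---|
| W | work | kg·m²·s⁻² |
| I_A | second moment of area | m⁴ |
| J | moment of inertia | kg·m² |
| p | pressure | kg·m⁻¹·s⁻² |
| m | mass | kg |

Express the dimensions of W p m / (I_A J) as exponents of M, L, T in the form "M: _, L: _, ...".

Collect each base-dimension exponent across the product:
  M: (1) − (0) − (1) + (1) + (1) = 2
  L: (2) − (4) − (2) + (-1) + (0) = -5
  T: (-2) − (0) − (0) + (-2) + (0) = -4
So the dimensions are [M² L⁻⁵ T⁻⁴].

M: 2, L: -5, T: -4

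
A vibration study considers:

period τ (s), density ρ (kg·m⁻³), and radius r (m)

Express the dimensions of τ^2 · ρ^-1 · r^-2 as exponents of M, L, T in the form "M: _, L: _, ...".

M: -1, L: 1, T: 2

Collect each base-dimension exponent across the product:
  M: 2·(0) − (1) − 2·(0) = -1
  L: 2·(0) − (-3) − 2·(1) = 1
  T: 2·(1) − (0) − 2·(0) = 2
So the dimensions are [M⁻¹ L T²].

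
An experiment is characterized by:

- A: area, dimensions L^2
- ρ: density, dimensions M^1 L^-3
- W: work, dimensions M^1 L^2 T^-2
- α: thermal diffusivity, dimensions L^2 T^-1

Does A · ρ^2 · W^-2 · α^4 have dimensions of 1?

Sum the exponent of each base dimension across the product:
  M: [A]_M + 2·[ρ]_M − 2·[W]_M + 4·[α]_M = (0) + 2·(1) − 2·(1) + 4·(0) = 0
  L: [A]_L + 2·[ρ]_L − 2·[W]_L + 4·[α]_L = (2) + 2·(-3) − 2·(2) + 4·(2) = 0
  T: [A]_T + 2·[ρ]_T − 2·[W]_T + 4·[α]_T = (0) + 2·(0) − 2·(-2) + 4·(-1) = 0
  Θ: [A]_Θ + 2·[ρ]_Θ − 2·[W]_Θ + 4·[α]_Θ = (0) + 2·(0) − 2·(0) + 4·(0) = 0
All base exponents vanish — dimensionless.

yes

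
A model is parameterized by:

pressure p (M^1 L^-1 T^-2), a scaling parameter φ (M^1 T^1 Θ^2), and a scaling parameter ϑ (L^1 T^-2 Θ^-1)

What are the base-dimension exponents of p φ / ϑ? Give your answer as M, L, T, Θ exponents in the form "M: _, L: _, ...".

Collect each base-dimension exponent across the product:
  M: (1) + (1) − (0) = 2
  L: (-1) + (0) − (1) = -2
  T: (-2) + (1) − (-2) = 1
  Θ: (0) + (2) − (-1) = 3
So the dimensions are [M² L⁻² T Θ³].

M: 2, L: -2, T: 1, Θ: 3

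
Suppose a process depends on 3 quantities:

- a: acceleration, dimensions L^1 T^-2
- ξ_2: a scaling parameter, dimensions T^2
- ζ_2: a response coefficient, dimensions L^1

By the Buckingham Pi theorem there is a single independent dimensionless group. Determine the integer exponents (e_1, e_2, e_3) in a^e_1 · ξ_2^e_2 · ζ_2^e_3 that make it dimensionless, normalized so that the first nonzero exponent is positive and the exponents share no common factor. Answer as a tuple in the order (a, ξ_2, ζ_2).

L: e_1·(1) + e_2·(0) + e_3·(1) = 0
T: e_1·(-2) + e_2·(2) + e_3·(0) = 0
Solving this homogeneous linear system for the smallest-integer solution (first nonzero entry positive) gives (1, 1, -1).

(1, 1, -1)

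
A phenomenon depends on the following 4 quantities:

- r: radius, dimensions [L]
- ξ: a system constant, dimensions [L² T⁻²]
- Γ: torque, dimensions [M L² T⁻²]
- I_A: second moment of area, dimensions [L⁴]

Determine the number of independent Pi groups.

1

There are 4 variables and 3 base dimensions (M, L, T).
The dimension matrix has rank 3.
Independent dimensionless groups: 4 − 3 = 1.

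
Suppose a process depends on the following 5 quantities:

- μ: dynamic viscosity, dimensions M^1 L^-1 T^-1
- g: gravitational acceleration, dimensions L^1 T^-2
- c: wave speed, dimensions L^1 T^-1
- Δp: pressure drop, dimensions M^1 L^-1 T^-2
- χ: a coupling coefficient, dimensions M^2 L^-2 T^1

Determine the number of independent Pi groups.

There are 5 variables and 3 base dimensions (M, L, T).
The dimension matrix has rank 3.
Independent dimensionless groups: 5 − 3 = 2.

2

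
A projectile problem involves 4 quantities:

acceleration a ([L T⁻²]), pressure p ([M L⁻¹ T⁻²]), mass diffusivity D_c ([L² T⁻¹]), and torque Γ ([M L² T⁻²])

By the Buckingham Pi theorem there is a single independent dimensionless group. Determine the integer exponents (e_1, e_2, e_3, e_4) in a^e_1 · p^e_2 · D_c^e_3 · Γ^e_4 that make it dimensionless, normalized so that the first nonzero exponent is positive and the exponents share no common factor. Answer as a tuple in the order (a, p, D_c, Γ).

(1, -1, -2, 1)

M: e_1·(0) + e_2·(1) + e_3·(0) + e_4·(1) = 0
L: e_1·(1) + e_2·(-1) + e_3·(2) + e_4·(2) = 0
T: e_1·(-2) + e_2·(-2) + e_3·(-1) + e_4·(-2) = 0
Solving this homogeneous linear system for the smallest-integer solution (first nonzero entry positive) gives (1, -1, -2, 1).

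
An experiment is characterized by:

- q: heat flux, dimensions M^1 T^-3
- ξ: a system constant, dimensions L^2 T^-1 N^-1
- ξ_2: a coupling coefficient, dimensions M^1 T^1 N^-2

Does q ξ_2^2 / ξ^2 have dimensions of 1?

Sum the exponent of each base dimension across the product:
  M: [q]_M − 2·[ξ]_M + 2·[ξ_2]_M = (1) − 2·(0) + 2·(1) = 3
  L: [q]_L − 2·[ξ]_L + 2·[ξ_2]_L = (0) − 2·(2) + 2·(0) = -4
  T: [q]_T − 2·[ξ]_T + 2·[ξ_2]_T = (-3) − 2·(-1) + 2·(1) = 1
  N: [q]_N − 2·[ξ]_N + 2·[ξ_2]_N = (0) − 2·(-1) + 2·(-2) = -2
Net dimensions [M³ L⁻⁴ T N⁻²] ≠ [1] — not dimensionless.

no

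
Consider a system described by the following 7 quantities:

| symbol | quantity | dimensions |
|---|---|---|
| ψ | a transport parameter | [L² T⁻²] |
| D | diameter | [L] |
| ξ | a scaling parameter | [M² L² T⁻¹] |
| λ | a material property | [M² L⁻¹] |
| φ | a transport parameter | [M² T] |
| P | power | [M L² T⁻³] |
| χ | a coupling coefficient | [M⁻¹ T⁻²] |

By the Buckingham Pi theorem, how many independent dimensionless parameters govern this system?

There are 7 variables and 3 base dimensions (M, L, T).
The dimension matrix has rank 3.
Independent dimensionless groups: 7 − 3 = 4.

4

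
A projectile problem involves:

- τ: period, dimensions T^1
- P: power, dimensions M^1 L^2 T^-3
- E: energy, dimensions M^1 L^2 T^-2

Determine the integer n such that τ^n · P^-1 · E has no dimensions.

-1

Balance the T exponent: (1)·n from τ, plus −(-3) + (-2) = 1 from the rest, must sum to zero.
n + 1 = 0, so n = -1.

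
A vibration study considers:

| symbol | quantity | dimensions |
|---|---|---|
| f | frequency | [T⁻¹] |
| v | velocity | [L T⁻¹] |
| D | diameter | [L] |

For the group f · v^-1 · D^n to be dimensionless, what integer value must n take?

1

Balance the L exponent: (1)·n from D, plus (0) − (1) = -1 from the rest, must sum to zero.
n − 1 = 0, so n = 1.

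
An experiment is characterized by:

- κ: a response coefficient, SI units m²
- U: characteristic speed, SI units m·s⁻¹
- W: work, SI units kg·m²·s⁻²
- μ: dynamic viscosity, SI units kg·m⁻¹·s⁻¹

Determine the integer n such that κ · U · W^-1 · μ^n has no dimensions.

Balance the M exponent: (1)·n from μ, plus (0) + (0) − (1) = -1 from the rest, must sum to zero.
n − 1 = 0, so n = 1.

1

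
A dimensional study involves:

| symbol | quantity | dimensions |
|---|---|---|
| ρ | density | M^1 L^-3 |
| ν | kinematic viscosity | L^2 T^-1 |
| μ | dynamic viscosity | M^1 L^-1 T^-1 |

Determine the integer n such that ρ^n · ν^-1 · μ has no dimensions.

Balance the M exponent: (1)·n from ρ, plus −(0) + (1) = 1 from the rest, must sum to zero.
n + 1 = 0, so n = -1.

-1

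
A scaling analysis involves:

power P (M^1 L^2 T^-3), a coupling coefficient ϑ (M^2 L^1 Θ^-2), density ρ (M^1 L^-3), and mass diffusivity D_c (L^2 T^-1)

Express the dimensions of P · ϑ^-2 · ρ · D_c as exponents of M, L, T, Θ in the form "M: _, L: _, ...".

M: -2, L: -1, T: -4, Θ: 4

Collect each base-dimension exponent across the product:
  M: (1) − 2·(2) + (1) + (0) = -2
  L: (2) − 2·(1) + (-3) + (2) = -1
  T: (-3) − 2·(0) + (0) + (-1) = -4
  Θ: (0) − 2·(-2) + (0) + (0) = 4
So the dimensions are [M⁻² L⁻¹ T⁻⁴ Θ⁴].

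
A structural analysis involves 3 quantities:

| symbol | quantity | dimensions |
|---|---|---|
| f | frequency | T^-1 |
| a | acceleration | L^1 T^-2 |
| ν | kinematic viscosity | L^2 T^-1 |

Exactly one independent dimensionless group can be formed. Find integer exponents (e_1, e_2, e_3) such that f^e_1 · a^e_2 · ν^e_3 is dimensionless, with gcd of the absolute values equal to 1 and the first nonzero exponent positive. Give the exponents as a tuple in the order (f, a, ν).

(3, -2, 1)

L: e_1·(0) + e_2·(1) + e_3·(2) = 0
T: e_1·(-1) + e_2·(-2) + e_3·(-1) = 0
Solving this homogeneous linear system for the smallest-integer solution (first nonzero entry positive) gives (3, -2, 1).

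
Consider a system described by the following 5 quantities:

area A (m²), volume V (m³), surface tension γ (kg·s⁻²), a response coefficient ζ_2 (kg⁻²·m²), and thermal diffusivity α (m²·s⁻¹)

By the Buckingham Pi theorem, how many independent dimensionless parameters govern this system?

2

There are 5 variables and 3 base dimensions (M, L, T).
The dimension matrix has rank 3.
Independent dimensionless groups: 5 − 3 = 2.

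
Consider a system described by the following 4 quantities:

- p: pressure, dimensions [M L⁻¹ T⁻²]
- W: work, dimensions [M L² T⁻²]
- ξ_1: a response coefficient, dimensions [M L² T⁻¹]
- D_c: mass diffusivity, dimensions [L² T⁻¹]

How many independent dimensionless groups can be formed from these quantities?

There are 4 variables and 3 base dimensions (M, L, T).
The dimension matrix has rank 3.
Independent dimensionless groups: 4 − 3 = 1.

1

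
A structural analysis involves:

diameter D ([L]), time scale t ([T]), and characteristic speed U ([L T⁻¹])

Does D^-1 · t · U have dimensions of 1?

yes

Sum the exponent of each base dimension across the product:
  L: −[D]_L + [t]_L + [U]_L = −(1) + (0) + (1) = 0
  T: −[D]_T + [t]_T + [U]_T = −(0) + (1) + (-1) = 0
All base exponents vanish — dimensionless.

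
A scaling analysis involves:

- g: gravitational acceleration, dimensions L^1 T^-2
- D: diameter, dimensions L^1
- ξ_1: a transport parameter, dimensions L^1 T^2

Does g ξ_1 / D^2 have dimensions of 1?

yes

Sum the exponent of each base dimension across the product:
  L: [g]_L − 2·[D]_L + [ξ_1]_L = (1) − 2·(1) + (1) = 0
  T: [g]_T − 2·[D]_T + [ξ_1]_T = (-2) − 2·(0) + (2) = 0
All base exponents vanish — dimensionless.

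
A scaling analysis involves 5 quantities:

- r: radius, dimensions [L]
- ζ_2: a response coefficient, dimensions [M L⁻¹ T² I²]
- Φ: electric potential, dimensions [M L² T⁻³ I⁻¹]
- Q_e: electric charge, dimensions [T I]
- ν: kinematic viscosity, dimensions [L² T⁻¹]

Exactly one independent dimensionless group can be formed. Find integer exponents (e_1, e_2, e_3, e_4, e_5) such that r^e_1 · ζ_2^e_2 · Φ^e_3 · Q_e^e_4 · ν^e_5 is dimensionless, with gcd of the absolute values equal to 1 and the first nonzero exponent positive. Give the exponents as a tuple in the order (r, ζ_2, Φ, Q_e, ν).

M: e_1·(0) + e_2·(1) + e_3·(1) + e_4·(0) + e_5·(0) = 0
L: e_1·(1) + e_2·(-1) + e_3·(2) + e_4·(0) + e_5·(2) = 0
T: e_1·(0) + e_2·(2) + e_3·(-3) + e_4·(1) + e_5·(-1) = 0
I: e_1·(0) + e_2·(2) + e_3·(-1) + e_4·(1) + e_5·(0) = 0
Solving this homogeneous linear system for the smallest-integer solution (first nonzero entry positive) gives (1, -1, 1, 3, -2).

(1, -1, 1, 3, -2)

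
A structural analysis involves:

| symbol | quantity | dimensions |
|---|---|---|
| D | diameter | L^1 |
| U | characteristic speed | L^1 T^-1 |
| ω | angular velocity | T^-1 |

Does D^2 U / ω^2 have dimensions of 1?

Sum the exponent of each base dimension across the product:
  L: 2·[D]_L + [U]_L − 2·[ω]_L = 2·(1) + (1) − 2·(0) = 3
  T: 2·[D]_T + [U]_T − 2·[ω]_T = 2·(0) + (-1) − 2·(-1) = 1
Net dimensions [L³ T] ≠ [1] — not dimensionless.

no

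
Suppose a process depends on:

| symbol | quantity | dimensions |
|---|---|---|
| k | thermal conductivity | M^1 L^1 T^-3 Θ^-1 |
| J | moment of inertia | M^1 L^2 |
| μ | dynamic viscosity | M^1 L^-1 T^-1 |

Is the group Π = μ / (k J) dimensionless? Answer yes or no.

no

Sum the exponent of each base dimension across the product:
  M: −[k]_M − [J]_M + [μ]_M = −(1) − (1) + (1) = -1
  L: −[k]_L − [J]_L + [μ]_L = −(1) − (2) + (-1) = -4
  T: −[k]_T − [J]_T + [μ]_T = −(-3) − (0) + (-1) = 2
  Θ: −[k]_Θ − [J]_Θ + [μ]_Θ = −(-1) − (0) + (0) = 1
Net dimensions [M⁻¹ L⁻⁴ T² Θ] ≠ [1] — not dimensionless.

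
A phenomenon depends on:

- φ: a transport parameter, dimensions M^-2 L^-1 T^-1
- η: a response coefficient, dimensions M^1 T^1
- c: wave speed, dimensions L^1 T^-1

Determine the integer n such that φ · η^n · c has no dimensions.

2

Balance the M exponent: (1)·n from η, plus (-2) + (0) = -2 from the rest, must sum to zero.
n − 2 = 0, so n = 2.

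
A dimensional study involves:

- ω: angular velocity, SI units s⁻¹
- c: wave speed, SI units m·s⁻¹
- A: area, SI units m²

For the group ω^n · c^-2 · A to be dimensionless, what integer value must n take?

Balance the T exponent: (-1)·n from ω, plus −2·(-1) + (0) = 2 from the rest, must sum to zero.
−n + 2 = 0, so n = 2.

2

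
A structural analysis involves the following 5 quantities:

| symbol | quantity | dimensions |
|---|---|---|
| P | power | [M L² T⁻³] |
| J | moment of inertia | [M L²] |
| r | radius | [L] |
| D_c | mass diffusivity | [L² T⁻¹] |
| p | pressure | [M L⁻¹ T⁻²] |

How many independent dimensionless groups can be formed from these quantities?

2

There are 5 variables and 3 base dimensions (M, L, T).
The dimension matrix has rank 3.
Independent dimensionless groups: 5 − 3 = 2.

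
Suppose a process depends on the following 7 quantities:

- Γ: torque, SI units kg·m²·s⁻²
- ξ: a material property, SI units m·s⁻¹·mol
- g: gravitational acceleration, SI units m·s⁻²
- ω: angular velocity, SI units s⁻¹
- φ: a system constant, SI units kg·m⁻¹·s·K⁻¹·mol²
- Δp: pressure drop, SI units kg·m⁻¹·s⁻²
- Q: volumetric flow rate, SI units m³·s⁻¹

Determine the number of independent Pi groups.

There are 7 variables and 5 base dimensions (M, L, T, Θ, N).
The dimension matrix has rank 5.
Independent dimensionless groups: 7 − 5 = 2.

2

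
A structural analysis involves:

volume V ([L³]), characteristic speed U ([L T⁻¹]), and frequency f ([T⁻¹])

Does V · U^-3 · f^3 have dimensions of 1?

Sum the exponent of each base dimension across the product:
  L: [V]_L − 3·[U]_L + 3·[f]_L = (3) − 3·(1) + 3·(0) = 0
  T: [V]_T − 3·[U]_T + 3·[f]_T = (0) − 3·(-1) + 3·(-1) = 0
All base exponents vanish — dimensionless.

yes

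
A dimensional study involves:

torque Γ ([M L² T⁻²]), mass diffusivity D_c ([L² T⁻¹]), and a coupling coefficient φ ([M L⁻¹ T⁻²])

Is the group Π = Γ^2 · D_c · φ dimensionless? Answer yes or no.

Sum the exponent of each base dimension across the product:
  M: 2·[Γ]_M + [D_c]_M + [φ]_M = 2·(1) + (0) + (1) = 3
  L: 2·[Γ]_L + [D_c]_L + [φ]_L = 2·(2) + (2) + (-1) = 5
  T: 2·[Γ]_T + [D_c]_T + [φ]_T = 2·(-2) + (-1) + (-2) = -7
Net dimensions [M³ L⁵ T⁻⁷] ≠ [1] — not dimensionless.

no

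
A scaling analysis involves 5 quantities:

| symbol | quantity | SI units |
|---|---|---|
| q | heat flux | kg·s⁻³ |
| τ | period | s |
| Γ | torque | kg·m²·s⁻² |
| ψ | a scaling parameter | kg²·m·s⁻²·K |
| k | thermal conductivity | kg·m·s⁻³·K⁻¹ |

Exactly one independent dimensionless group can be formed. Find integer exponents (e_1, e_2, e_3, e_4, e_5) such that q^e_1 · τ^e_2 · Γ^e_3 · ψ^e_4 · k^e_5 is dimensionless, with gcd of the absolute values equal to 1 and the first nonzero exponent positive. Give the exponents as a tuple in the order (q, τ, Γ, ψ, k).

(2, 3, 1, -1, -1)

M: e_1·(1) + e_2·(0) + e_3·(1) + e_4·(2) + e_5·(1) = 0
L: e_1·(0) + e_2·(0) + e_3·(2) + e_4·(1) + e_5·(1) = 0
T: e_1·(-3) + e_2·(1) + e_3·(-2) + e_4·(-2) + e_5·(-3) = 0
Θ: e_1·(0) + e_2·(0) + e_3·(0) + e_4·(1) + e_5·(-1) = 0
Solving this homogeneous linear system for the smallest-integer solution (first nonzero entry positive) gives (2, 3, 1, -1, -1).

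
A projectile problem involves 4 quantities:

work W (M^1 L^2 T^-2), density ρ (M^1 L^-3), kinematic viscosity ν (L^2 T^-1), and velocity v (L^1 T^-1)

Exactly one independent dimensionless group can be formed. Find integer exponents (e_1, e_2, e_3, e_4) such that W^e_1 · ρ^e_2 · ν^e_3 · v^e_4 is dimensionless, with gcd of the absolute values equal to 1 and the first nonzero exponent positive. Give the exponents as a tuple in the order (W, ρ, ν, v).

M: e_1·(1) + e_2·(1) + e_3·(0) + e_4·(0) = 0
L: e_1·(2) + e_2·(-3) + e_3·(2) + e_4·(1) = 0
T: e_1·(-2) + e_2·(0) + e_3·(-1) + e_4·(-1) = 0
Solving this homogeneous linear system for the smallest-integer solution (first nonzero entry positive) gives (1, -1, -3, 1).

(1, -1, -3, 1)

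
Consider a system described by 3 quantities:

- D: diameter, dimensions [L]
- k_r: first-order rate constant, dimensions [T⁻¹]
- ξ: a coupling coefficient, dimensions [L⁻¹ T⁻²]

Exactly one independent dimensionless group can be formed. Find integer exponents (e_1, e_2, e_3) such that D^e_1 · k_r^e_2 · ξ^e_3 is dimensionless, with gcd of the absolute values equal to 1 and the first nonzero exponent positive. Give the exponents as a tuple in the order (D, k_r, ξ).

L: e_1·(1) + e_2·(0) + e_3·(-1) = 0
T: e_1·(0) + e_2·(-1) + e_3·(-2) = 0
Solving this homogeneous linear system for the smallest-integer solution (first nonzero entry positive) gives (1, -2, 1).

(1, -2, 1)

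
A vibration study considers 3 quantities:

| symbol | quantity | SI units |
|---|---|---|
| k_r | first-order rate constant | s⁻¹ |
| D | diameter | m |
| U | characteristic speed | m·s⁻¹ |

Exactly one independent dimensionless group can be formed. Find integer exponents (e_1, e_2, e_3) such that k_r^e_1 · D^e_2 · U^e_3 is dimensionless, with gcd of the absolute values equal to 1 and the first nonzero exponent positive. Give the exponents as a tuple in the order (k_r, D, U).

L: e_1·(0) + e_2·(1) + e_3·(1) = 0
T: e_1·(-1) + e_2·(0) + e_3·(-1) = 0
Solving this homogeneous linear system for the smallest-integer solution (first nonzero entry positive) gives (1, 1, -1).

(1, 1, -1)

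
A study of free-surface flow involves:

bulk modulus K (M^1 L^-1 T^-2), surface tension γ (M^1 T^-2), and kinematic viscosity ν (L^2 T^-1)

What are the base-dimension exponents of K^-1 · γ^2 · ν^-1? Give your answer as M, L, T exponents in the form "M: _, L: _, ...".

M: 1, L: -1, T: -1

Collect each base-dimension exponent across the product:
  M: −(1) + 2·(1) − (0) = 1
  L: −(-1) + 2·(0) − (2) = -1
  T: −(-2) + 2·(-2) − (-1) = -1
So the dimensions are [M L⁻¹ T⁻¹].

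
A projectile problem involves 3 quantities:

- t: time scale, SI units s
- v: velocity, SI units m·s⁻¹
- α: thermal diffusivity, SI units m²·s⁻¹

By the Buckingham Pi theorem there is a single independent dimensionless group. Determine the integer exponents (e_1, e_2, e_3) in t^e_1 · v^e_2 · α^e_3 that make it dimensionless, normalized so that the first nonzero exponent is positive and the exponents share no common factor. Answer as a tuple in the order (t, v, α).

(1, 2, -1)

L: e_1·(0) + e_2·(1) + e_3·(2) = 0
T: e_1·(1) + e_2·(-1) + e_3·(-1) = 0
Solving this homogeneous linear system for the smallest-integer solution (first nonzero entry positive) gives (1, 2, -1).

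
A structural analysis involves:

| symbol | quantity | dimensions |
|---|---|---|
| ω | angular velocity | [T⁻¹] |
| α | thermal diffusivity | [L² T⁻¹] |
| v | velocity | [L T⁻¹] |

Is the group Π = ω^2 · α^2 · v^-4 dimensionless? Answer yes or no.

yes

Sum the exponent of each base dimension across the product:
  M: 2·[ω]_M + 2·[α]_M − 4·[v]_M = 2·(0) + 2·(0) − 4·(0) = 0
  L: 2·[ω]_L + 2·[α]_L − 4·[v]_L = 2·(0) + 2·(2) − 4·(1) = 0
  T: 2·[ω]_T + 2·[α]_T − 4·[v]_T = 2·(-1) + 2·(-1) − 4·(-1) = 0
All base exponents vanish — dimensionless.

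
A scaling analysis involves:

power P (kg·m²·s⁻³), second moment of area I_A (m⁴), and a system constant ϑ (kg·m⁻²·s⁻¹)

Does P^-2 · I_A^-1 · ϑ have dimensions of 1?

no

Sum the exponent of each base dimension across the product:
  M: −2·[P]_M − [I_A]_M + [ϑ]_M = −2·(1) − (0) + (1) = -1
  L: −2·[P]_L − [I_A]_L + [ϑ]_L = −2·(2) − (4) + (-2) = -10
  T: −2·[P]_T − [I_A]_T + [ϑ]_T = −2·(-3) − (0) + (-1) = 5
Net dimensions [M⁻¹ L⁻¹⁰ T⁵] ≠ [1] — not dimensionless.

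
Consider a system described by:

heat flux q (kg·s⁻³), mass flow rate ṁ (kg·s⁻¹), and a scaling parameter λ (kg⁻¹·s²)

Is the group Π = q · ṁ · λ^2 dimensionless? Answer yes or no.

Sum the exponent of each base dimension across the product:
  M: [q]_M + [ṁ]_M + 2·[λ]_M = (1) + (1) + 2·(-1) = 0
  L: [q]_L + [ṁ]_L + 2·[λ]_L = (0) + (0) + 2·(0) = 0
  T: [q]_T + [ṁ]_T + 2·[λ]_T = (-3) + (-1) + 2·(2) = 0
  Θ: [q]_Θ + [ṁ]_Θ + 2·[λ]_Θ = (0) + (0) + 2·(0) = 0
All base exponents vanish — dimensionless.

yes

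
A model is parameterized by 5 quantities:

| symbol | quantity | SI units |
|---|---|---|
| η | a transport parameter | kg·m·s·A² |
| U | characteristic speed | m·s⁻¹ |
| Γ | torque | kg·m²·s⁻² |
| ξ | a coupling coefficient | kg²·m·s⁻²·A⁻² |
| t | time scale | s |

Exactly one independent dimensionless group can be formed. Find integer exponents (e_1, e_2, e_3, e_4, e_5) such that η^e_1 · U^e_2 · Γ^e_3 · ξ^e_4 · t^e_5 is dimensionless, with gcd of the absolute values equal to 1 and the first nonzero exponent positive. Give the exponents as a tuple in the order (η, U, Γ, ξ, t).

(1, 4, -3, 1, -1)

M: e_1·(1) + e_2·(0) + e_3·(1) + e_4·(2) + e_5·(0) = 0
L: e_1·(1) + e_2·(1) + e_3·(2) + e_4·(1) + e_5·(0) = 0
T: e_1·(1) + e_2·(-1) + e_3·(-2) + e_4·(-2) + e_5·(1) = 0
I: e_1·(2) + e_2·(0) + e_3·(0) + e_4·(-2) + e_5·(0) = 0
Solving this homogeneous linear system for the smallest-integer solution (first nonzero entry positive) gives (1, 4, -3, 1, -1).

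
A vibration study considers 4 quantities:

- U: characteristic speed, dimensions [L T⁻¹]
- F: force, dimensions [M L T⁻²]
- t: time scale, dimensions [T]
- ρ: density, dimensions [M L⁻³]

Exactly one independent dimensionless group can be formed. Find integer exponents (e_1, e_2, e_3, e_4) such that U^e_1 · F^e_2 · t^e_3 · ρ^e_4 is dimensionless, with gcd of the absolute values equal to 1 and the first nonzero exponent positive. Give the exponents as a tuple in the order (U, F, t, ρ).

M: e_1·(0) + e_2·(1) + e_3·(0) + e_4·(1) = 0
L: e_1·(1) + e_2·(1) + e_3·(0) + e_4·(-3) = 0
T: e_1·(-1) + e_2·(-2) + e_3·(1) + e_4·(0) = 0
Solving this homogeneous linear system for the smallest-integer solution (first nonzero entry positive) gives (4, -1, 2, 1).

(4, -1, 2, 1)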